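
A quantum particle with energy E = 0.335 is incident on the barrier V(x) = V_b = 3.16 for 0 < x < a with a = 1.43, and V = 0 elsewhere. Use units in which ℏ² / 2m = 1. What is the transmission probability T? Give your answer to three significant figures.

T = 0.0124

E < V_b: inside the barrier ψ ∝ e^{±κx} with κ = √(2m(V_b − E))/ℏ = 1.681.
κa = 2.404, sinh(κa) = 5.486.
Matching ψ, ψ′ at both faces gives T = [1 + V_b² sinh²(κa) / (4E(V_b − E))]⁻¹ = 1/80.38 = 0.0124.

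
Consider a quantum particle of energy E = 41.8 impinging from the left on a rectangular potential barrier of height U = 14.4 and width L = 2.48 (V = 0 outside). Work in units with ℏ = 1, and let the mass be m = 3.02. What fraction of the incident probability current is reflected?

Above the barrier the interior wavenumber is k₂ = √(2m(E − U))/ℏ = 12.86, giving phase k₂L = 31.90.
T = [1 + U² sin²(k₂L) / (4E(E − U))]⁻¹ = 1/1.010 = 0.990.
R = 1 − T = 0.00986.

R = 0.00986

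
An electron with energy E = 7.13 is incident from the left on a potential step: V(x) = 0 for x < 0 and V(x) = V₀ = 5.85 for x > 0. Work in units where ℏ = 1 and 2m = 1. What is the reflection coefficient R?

The wavenumbers are k₁ = √(2mE)/ℏ = 2.670 on the left and k₂ = √(2m(E − V₀))/ℏ = 1.131 on the right.
Matching ψ and ψ′ at x = 0 gives r = (k₁ − k₂)/(k₁ + k₂), so R = r² = 0.1639 and T = 1 − R = 0.8361.

R = 0.164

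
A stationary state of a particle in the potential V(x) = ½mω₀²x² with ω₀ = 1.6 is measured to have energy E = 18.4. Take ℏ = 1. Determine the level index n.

n = 11

E_n = ℏω₀(n + ½) ⇒ n = E/(ℏω₀) − ½ = 18.4/1.6 − 0.5 = 11.000 → n = 11.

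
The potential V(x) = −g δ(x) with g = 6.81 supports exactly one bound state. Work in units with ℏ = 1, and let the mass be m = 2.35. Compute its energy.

E = -54.5

The bound state is ψ(x) = √κ e^{−κ|x|}. The derivative jump ψ'(0⁺) − ψ'(0⁻) = −(2mg/ℏ²)ψ(0) fixes κ = mg/ℏ² = 16.00.
Then E = −ℏ²κ²/(2m) = −mg²/(2ℏ²) = -54.49.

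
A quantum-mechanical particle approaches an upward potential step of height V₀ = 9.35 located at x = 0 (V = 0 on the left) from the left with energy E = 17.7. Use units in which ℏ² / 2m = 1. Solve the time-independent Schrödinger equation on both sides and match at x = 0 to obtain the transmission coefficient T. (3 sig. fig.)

On each side the TISE gives plane waves with k = √(2m(E − V))/ℏ: k₁ = √(2·½·17.7) = 4.207, k₂ = √(2·½·8.35) = 2.890.
Matching ψ and ψ′ at x = 0 gives r = (k₁ − k₂)/(k₁ + k₂), so R = r² = 0.03447 and T = 1 − R = 0.9655.

T = 0.966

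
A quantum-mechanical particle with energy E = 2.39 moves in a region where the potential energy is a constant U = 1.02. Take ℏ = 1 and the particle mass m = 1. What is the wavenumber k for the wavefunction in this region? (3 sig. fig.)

With E > U the solution is oscillatory, ψ ∝ e^{±ikx} with k = √(2m(E − U))/ℏ.
k = √(2 × 1 × 1.37) = 1.655.

k = 1.66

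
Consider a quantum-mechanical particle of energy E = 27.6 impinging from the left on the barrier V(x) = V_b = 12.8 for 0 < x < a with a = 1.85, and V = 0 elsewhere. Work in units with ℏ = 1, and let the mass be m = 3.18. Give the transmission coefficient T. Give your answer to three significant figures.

Above the barrier the interior wavenumber is k₂ = √(2m(E − V_b))/ℏ = 9.702, giving phase k₂a = 17.95.
Matching at both interfaces gives T⁻¹ = 1 + V_b² sin²(k₂a) / [4E(E − V_b)] = 1.062, hence T = 0.942.

T = 0.942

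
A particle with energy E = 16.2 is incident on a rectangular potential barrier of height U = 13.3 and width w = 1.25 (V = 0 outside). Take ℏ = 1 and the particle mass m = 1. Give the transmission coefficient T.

T = 0.984

Above the barrier the interior wavenumber is k₂ = √(2m(E − U))/ℏ = 2.408, giving phase k₂w = 3.010.
T = [1 + U² sin²(k₂w) / (4E(E − U))]⁻¹ = 1/1.016 = 0.984.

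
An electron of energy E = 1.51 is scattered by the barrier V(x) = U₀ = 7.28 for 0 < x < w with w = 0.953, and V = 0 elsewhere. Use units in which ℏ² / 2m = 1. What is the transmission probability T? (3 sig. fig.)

Since E < U₀ the interior solution is evanescent with decay constant κ = √(2m(U₀ − E))/ℏ = 2.402.
κw = 2.289, sinh(κw) = 4.883.
Matching ψ, ψ′ at both faces gives T = [1 + U₀² sinh²(κw) / (4E(U₀ − E))]⁻¹ = 1/37.26 = 0.0268.

T = 0.0268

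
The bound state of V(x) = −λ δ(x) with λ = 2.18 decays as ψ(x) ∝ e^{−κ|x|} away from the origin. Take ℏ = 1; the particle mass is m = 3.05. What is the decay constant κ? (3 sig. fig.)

Integrate −(ℏ²/2m)ψ'' − λδ(x)ψ = Eψ from −ε to +ε: the ψ'' term gives ψ'(0⁺) − ψ'(0⁻) and the δ term gives −(2mλ/ℏ²)ψ(0).
With ψ ∝ e^{−κ|x|} this yields −2κ = −2mλ/ℏ², so κ = mλ/ℏ² = 6.649.

κ = 6.65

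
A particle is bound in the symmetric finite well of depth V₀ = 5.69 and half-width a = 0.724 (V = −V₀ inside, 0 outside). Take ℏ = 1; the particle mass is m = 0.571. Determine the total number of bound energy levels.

Define the well-strength parameter z₀ = (a/ℏ)√(2mV₀) = 0.724 × √(2·0.571·5.69) = 1.846.
A new bound state (alternating even/odd) appears each time z₀ passes a multiple of π/2, so N = ⌊2z₀/π⌋ + 1 = ⌊1.175⌋ + 1 = 2.

N = 2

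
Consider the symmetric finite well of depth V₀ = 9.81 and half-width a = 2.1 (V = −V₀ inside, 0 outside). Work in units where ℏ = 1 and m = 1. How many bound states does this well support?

Define the well-strength parameter z₀ = (a/ℏ)√(2mV₀) = 2.1 × √(2·1·9.81) = 9.302.
The even/odd transcendental equations gain one root per π/2 in z₀, giving N = 1 + ⌊2z₀/π⌋ = 1 + ⌊5.922⌋ = 6.

N = 6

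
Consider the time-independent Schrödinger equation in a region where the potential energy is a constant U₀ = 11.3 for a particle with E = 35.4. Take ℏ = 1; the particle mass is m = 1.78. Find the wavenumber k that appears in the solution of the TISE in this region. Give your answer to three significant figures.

With E > U₀ the solution is oscillatory, ψ ∝ e^{±ikx} with k = √(2m(E − U₀))/ℏ.
k = √(2 × 1.78 × 24.1) = 9.263.

k = 9.26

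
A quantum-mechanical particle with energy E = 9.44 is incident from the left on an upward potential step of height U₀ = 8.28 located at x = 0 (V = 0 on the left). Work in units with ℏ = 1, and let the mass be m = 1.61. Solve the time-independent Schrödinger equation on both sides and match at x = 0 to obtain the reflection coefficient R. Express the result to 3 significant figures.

On each side the TISE gives plane waves with k = √(2m(E − V))/ℏ: k₁ = √(2·1.61·9.44) = 5.513, k₂ = √(2·1.61·1.16) = 1.933.
Continuity of ψ and ψ′ at the step yields the reflection amplitude r = (k₁ − k₂)/(k₁ + k₂) = 0.4809; thus R = |r|² = 0.2312, T = 0.7688.

R = 0.231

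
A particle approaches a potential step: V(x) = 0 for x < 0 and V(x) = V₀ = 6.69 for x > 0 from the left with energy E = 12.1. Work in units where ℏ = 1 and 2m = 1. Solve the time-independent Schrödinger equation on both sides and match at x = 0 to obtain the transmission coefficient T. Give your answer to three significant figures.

The wavenumbers are k₁ = √(2mE)/ℏ = 3.479 on the left and k₂ = √(2m(E − V₀))/ℏ = 2.326 on the right.
Matching ψ and ψ′ at x = 0 gives r = (k₁ − k₂)/(k₁ + k₂), so R = r² = 0.03943 and T = 1 − R = 0.9606.

T = 0.961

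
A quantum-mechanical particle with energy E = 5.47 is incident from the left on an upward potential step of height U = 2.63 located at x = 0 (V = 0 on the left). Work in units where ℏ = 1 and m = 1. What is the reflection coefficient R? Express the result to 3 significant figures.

R = 0.0264

The wavenumbers are k₁ = √(2mE)/ℏ = 3.308 on the left and k₂ = √(2m(E − U))/ℏ = 2.383 on the right.
Matching ψ and ψ′ at x = 0 gives r = (k₁ − k₂)/(k₁ + k₂), so R = r² = 0.02638 and T = 1 − R = 0.9736.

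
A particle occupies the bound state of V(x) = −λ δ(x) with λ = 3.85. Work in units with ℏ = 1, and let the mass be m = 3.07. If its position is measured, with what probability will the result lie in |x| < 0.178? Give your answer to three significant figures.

P = 0.985

The normalised bound state is ψ = √κ e^{−κ|x|} with κ = mλ/ℏ² = 11.82.
P(|x| < d) = ∫_{−d}^{d} κ e^{−2κ|x|} dx = 1 − e^{−2κd} = 1 − e^{−4.208} = 0.9851.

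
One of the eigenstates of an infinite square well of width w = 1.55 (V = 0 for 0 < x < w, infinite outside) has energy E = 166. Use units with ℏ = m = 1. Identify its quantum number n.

From E_n = n²π²ℏ²/(2mw²) invert to n = √(2mw²E)/(πℏ).
n = (1.55/π) × √(2 × 1 × 166) = 8.990 → n = 9.

n = 9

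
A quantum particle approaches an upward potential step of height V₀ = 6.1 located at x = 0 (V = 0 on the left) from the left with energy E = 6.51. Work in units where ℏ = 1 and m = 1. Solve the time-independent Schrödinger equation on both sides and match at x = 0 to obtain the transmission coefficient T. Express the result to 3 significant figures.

On each side the TISE gives plane waves with k = √(2m(E − V))/ℏ: k₁ = √(2·1·6.51) = 3.608, k₂ = √(2·1·0.41) = 0.9055.
Continuity of ψ and ψ′ at the step yields the reflection amplitude r = (k₁ − k₂)/(k₁ + k₂) = 0.5988; thus R = |r|² = 0.3585, T = 0.6415.

T = 0.641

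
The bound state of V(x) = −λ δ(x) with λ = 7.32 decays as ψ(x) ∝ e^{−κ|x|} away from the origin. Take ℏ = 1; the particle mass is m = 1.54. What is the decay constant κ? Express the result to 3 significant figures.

Integrating the TISE across x = 0 gives the cusp condition ψ'(0⁺) − ψ'(0⁻) = −(2mλ/ℏ²)ψ(0).
With ψ ∝ e^{−κ|x|} this yields −2κ = −2mλ/ℏ², so κ = mλ/ℏ² = 11.27.

κ = 11.3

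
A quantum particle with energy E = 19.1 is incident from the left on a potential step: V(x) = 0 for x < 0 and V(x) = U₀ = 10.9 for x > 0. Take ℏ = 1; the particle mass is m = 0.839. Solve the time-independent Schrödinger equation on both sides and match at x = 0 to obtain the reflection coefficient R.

R = 0.0434

On each side the TISE gives plane waves with k = √(2m(E − V))/ℏ: k₁ = √(2·0.839·19.1) = 5.661, k₂ = √(2·0.839·8.2) = 3.709.
Matching ψ and ψ′ at x = 0 gives r = (k₁ − k₂)/(k₁ + k₂), so R = r² = 0.04339 and T = 1 − R = 0.9566.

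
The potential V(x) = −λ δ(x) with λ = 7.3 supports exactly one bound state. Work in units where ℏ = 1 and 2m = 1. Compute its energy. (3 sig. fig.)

E = -13.3

The bound state is ψ(x) = √κ e^{−κ|x|}. The derivative jump ψ'(0⁺) − ψ'(0⁻) = −(2mλ/ℏ²)ψ(0) fixes κ = mλ/ℏ² = 3.650.
Then E = −ℏ²κ²/(2m) = −mλ²/(2ℏ²) = -13.32.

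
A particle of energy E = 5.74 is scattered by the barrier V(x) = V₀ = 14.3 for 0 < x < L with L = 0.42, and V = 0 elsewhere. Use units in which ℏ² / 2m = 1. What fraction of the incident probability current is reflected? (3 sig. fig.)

R = 0.717

Since E < V₀ the interior solution is evanescent with decay constant κ = √(2m(V₀ − E))/ℏ = 2.926.
κL = 1.229, sinh(κL) = 1.562.
The exact tunnelling result is T⁻¹ = 1 + V₀² sinh²(κL) / [4E(V₀ − E)] = 3.539, so T = 0.283.
R = 1 − T = 0.717.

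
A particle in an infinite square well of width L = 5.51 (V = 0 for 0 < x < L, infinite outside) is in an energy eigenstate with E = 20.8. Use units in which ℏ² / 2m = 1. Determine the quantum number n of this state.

From E_n = n²π²ℏ²/(2mL²) invert to n = √(2mL²E)/(πℏ).
n = (5.51/π) × √(2 × 0.5 × 20.8) = 7.999 → n = 8.

n = 8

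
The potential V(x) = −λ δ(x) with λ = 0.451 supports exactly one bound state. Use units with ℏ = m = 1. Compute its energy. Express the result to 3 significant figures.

The bound state is ψ(x) = √κ e^{−κ|x|}. The derivative jump ψ'(0⁺) − ψ'(0⁻) = −(2mλ/ℏ²)ψ(0) fixes κ = mλ/ℏ² = 0.4510.
Then E = −ℏ²κ²/(2m) = −mλ²/(2ℏ²) = -0.1017.

E = -0.102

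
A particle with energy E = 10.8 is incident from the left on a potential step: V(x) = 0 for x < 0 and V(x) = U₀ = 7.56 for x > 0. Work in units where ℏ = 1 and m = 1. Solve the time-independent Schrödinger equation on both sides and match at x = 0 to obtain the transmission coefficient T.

On each side the TISE gives plane waves with k = √(2m(E − V))/ℏ: k₁ = √(2·1·10.8) = 4.648, k₂ = √(2·1·3.24) = 2.546.
Matching ψ and ψ′ at x = 0 gives r = (k₁ − k₂)/(k₁ + k₂), so R = r² = 0.08539 and T = 1 − R = 0.9146.

T = 0.915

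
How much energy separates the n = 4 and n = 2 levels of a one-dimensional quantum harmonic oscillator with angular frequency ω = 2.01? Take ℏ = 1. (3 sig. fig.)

ΔE = 4.02

E_n = ℏω(n + ½), so ΔE = (4 − 2) ℏω = 2 × 2.01 = 4.020.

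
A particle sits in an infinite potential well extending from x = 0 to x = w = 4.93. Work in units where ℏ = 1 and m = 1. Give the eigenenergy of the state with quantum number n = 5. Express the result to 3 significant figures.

E = 5.08

Requiring ψ(0) = ψ(w) = 0 quantises k = nπ/w, hence E_n = ℏ²k²/2m = n²π²ℏ²/(2mw²).
E_5 = 5² × π² / (2 × 1 × 4.93²) = 5.076.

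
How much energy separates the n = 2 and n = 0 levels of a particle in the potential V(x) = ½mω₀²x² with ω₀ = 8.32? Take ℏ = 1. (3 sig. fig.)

E_n = ℏω₀(n + ½), so ΔE = (2 − 0) ℏω₀ = 2 × 8.32 = 16.64.

ΔE = 16.6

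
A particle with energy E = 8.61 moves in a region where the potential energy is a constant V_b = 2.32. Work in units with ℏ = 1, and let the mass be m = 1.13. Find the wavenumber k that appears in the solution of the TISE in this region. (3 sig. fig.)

With E > V_b the solution is oscillatory, ψ ∝ e^{±ikx} with k = √(2m(E − V_b))/ℏ.
k = √(2 × 1.13 × 6.29) = 3.770.

k = 3.77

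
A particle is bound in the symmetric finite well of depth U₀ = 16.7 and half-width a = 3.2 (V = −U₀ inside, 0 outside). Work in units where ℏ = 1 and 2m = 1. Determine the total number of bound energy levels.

Define the well-strength parameter z₀ = (a/ℏ)√(2mU₀) = 3.2 × √(2·0.5·16.7) = 13.08.
A new bound state (alternating even/odd) appears each time z₀ passes a multiple of π/2, so N = ⌊2z₀/π⌋ + 1 = ⌊8.325⌋ + 1 = 9.

N = 9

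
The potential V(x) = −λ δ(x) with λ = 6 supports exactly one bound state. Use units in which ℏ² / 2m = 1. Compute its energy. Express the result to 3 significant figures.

For x ≠ 0 the bound state is ψ ∝ e^{−κ|x|}; integrating the TISE across the delta gives the cusp condition 2κ = 2mλ/ℏ², so κ = 3.000.
Then E = −ℏ²κ²/(2m) = −mλ²/(2ℏ²) = -9.000.

E = -9.00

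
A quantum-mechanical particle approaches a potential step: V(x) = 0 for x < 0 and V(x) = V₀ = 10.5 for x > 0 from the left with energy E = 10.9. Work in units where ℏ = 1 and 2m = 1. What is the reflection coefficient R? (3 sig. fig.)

R = 0.460

On each side the TISE gives plane waves with k = √(2m(E − V))/ℏ: k₁ = √(2·½·10.9) = 3.302, k₂ = √(2·½·0.4) = 0.6325.
Matching ψ and ψ′ at x = 0 gives r = (k₁ − k₂)/(k₁ + k₂), so R = r² = 0.4603 and T = 1 − R = 0.5397.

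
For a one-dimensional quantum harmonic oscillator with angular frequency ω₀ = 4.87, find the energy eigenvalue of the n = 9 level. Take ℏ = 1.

Using E_n = (n + ½)ℏω₀: E_9 = 9.5 × 4.87 = 46.27.

E = 46.3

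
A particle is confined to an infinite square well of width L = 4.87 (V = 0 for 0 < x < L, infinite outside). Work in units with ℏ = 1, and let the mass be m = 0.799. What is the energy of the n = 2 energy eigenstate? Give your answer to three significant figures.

The infinite-well eigenfunctions ψ_n = √(2/L) sin(nπx/L) vanish at both walls, giving E_n = n²π²ℏ²/(2mL²).
E_2 = 2² × π² / (2 × 0.799 × 4.87²) = 1.042.

E = 1.04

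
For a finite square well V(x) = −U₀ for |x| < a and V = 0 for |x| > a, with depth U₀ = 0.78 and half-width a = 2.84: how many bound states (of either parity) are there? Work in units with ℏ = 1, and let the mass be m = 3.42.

The dimensionless depth is z₀ = a√(2mU₀)/ℏ = 2.84 × √(5.335) = 6.560.
A new bound state (alternating even/odd) appears each time z₀ passes a multiple of π/2, so N = ⌊2z₀/π⌋ + 1 = ⌊4.176⌋ + 1 = 5.

N = 5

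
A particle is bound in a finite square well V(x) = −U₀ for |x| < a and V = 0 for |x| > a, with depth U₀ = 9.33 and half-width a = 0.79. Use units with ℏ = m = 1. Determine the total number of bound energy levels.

N = 3

Define the well-strength parameter z₀ = (a/ℏ)√(2mU₀) = 0.79 × √(2·1·9.33) = 3.413.
A new bound state (alternating even/odd) appears each time z₀ passes a multiple of π/2, so N = ⌊2z₀/π⌋ + 1 = ⌊2.173⌋ + 1 = 3.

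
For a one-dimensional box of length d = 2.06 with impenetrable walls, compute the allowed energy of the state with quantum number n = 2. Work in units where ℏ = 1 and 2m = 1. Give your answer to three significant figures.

E = 9.30

Requiring ψ(0) = ψ(d) = 0 quantises k = nπ/d, hence E_n = ℏ²k²/2m = n²π²ℏ²/(2md²).
E_2 = 2² × π² / (2 × 0.5 × 2.06²) = 9.303.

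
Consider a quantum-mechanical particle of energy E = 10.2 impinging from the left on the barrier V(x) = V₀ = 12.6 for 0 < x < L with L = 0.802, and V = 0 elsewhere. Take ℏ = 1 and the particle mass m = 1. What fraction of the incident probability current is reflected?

R = 0.928

E < V₀: inside the barrier ψ ∝ e^{±κx} with κ = √(2m(V₀ − E))/ℏ = 2.191.
κL = 1.757, sinh(κL) = 2.812.
The exact tunnelling result is T⁻¹ = 1 + V₀² sinh²(κL) / [4E(V₀ − E)] = 13.82, so T = 0.0724.
R = 1 − T = 0.928.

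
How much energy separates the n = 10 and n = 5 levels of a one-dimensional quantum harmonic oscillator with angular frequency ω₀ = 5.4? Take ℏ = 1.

ΔE = 27.0

E_n = ℏω₀(n + ½), so ΔE = (10 − 5) ℏω₀ = 5 × 5.4 = 27.00.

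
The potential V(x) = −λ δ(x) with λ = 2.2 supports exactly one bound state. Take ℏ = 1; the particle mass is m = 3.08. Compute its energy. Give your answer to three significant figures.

E = -7.45

The bound state is ψ(x) = √κ e^{−κ|x|}. The derivative jump ψ'(0⁺) − ψ'(0⁻) = −(2mλ/ℏ²)ψ(0) fixes κ = mλ/ℏ² = 6.776.
Then E = −ℏ²κ²/(2m) = −mλ²/(2ℏ²) = -7.454.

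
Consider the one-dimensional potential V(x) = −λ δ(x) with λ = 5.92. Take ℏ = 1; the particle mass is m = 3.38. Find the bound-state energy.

E = -59.2

For x ≠ 0 the bound state is ψ ∝ e^{−κ|x|}; integrating the TISE across the delta gives the cusp condition 2κ = 2mλ/ℏ², so κ = 20.01.
Then E = −ℏ²κ²/(2m) = −mλ²/(2ℏ²) = -59.23.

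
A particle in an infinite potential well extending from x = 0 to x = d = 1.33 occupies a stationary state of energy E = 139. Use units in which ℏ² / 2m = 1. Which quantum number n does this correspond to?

n = 5

From E_n = n²π²ℏ²/(2md²) invert to n = √(2md²E)/(πℏ).
n = (1.33/π) × √(2 × 0.5 × 139) = 4.991 → n = 5.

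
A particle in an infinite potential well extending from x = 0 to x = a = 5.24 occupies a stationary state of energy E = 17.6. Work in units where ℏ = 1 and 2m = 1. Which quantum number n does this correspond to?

n = 7

For an infinite well E_n = n²π²ℏ²/(2ma²), so n = (a/πℏ)√(2mE).
n = (5.24/π) × √(2 × 0.5 × 17.6) = 6.997 → n = 7.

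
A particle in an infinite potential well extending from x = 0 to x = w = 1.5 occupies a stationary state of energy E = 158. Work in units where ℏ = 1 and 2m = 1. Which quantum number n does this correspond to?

n = 6

From E_n = n²π²ℏ²/(2mw²) invert to n = √(2mw²E)/(πℏ).
n = (1.5/π) × √(2 × 0.5 × 158) = 6.002 → n = 6.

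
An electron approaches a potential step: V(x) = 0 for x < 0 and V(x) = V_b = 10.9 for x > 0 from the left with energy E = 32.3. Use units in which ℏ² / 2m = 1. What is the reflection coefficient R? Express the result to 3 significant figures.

On each side the TISE gives plane waves with k = √(2m(E − V))/ℏ: k₁ = √(2·½·32.3) = 5.683, k₂ = √(2·½·21.4) = 4.626.
Matching ψ and ψ′ at x = 0 gives r = (k₁ − k₂)/(k₁ + k₂), so R = r² = 0.01052 and T = 1 − R = 0.9895.

R = 0.0105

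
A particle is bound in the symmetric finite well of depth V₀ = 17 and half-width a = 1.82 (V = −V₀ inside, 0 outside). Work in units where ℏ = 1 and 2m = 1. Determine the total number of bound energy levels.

The dimensionless depth is z₀ = a√(2mV₀)/ℏ = 1.82 × √(17.00) = 7.504.
The even/odd transcendental equations gain one root per π/2 in z₀, giving N = 1 + ⌊2z₀/π⌋ = 1 + ⌊4.777⌋ = 5.

N = 5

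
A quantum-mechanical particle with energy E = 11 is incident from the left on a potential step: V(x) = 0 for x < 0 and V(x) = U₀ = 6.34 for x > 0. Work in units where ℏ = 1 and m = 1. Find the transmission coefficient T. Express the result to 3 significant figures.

T = 0.955

On each side the TISE gives plane waves with k = √(2m(E − V))/ℏ: k₁ = √(2·1·11) = 4.690, k₂ = √(2·1·4.66) = 3.053.
Matching ψ and ψ′ at x = 0 gives r = (k₁ − k₂)/(k₁ + k₂), so R = r² = 0.04472 and T = 1 − R = 0.9553.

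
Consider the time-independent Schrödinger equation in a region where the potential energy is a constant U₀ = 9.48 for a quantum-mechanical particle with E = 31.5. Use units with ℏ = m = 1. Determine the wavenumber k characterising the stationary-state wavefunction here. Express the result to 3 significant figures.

k = 6.64

With E > U₀ the solution is oscillatory, ψ ∝ e^{±ikx} with k = √(2m(E − U₀))/ℏ.
k = √(2 × 1 × 22.02) = 6.636.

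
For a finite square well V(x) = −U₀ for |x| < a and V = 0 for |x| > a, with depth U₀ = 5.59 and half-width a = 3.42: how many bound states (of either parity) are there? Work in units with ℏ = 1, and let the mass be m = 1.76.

N = 10

The dimensionless depth is z₀ = a√(2mU₀)/ℏ = 3.42 × √(19.68) = 15.17.
A new bound state (alternating even/odd) appears each time z₀ passes a multiple of π/2, so N = ⌊2z₀/π⌋ + 1 = ⌊9.658⌋ + 1 = 10.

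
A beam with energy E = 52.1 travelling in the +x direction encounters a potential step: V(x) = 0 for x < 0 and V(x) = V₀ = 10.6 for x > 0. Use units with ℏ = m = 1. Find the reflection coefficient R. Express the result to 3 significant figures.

R = 0.00323

On each side the TISE gives plane waves with k = √(2m(E − V))/ℏ: k₁ = √(2·1·52.1) = 10.21, k₂ = √(2·1·41.5) = 9.110.
Continuity of ψ and ψ′ at the step yields the reflection amplitude r = (k₁ − k₂)/(k₁ + k₂) = 0.05681; thus R = |r|² = 0.003227, T = 0.9968.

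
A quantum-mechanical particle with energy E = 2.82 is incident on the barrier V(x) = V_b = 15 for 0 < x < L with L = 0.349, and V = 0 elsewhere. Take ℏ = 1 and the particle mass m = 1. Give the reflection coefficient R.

R = 0.923

E < V_b: inside the barrier ψ ∝ e^{±κx} with κ = √(2m(V_b − E))/ℏ = 4.936.
κL = 1.723, sinh(κL) = 2.710.
Matching ψ, ψ′ at both faces gives T = [1 + V_b² sinh²(κL) / (4E(V_b − E))]⁻¹ = 1/13.03 = 0.0768.
R = 1 − T = 0.923.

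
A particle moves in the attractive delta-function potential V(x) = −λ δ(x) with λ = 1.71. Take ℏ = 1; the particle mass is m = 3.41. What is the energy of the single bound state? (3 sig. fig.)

For x ≠ 0 the bound state is ψ ∝ e^{−κ|x|}; integrating the TISE across the delta gives the cusp condition 2κ = 2mλ/ℏ², so κ = 5.831.
Then E = −ℏ²κ²/(2m) = −mλ²/(2ℏ²) = -4.986.

E = -4.99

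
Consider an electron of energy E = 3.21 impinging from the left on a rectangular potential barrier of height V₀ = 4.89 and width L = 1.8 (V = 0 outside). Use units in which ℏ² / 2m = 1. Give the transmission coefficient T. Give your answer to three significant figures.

T = 0.0334

Since E < V₀ the interior solution is evanescent with decay constant κ = √(2m(V₀ − E))/ℏ = 1.296.
κL = 2.333, sinh(κL) = 5.106.
The exact tunnelling result is T⁻¹ = 1 + V₀² sinh²(κL) / [4E(V₀ − E)] = 29.90, so T = 0.0334.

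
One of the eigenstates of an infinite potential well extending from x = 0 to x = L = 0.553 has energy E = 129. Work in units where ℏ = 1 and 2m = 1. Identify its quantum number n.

From E_n = n²π²ℏ²/(2mL²) invert to n = √(2mL²E)/(πℏ).
n = (0.553/π) × √(2 × 0.5 × 129) = 1.999 → n = 2.

n = 2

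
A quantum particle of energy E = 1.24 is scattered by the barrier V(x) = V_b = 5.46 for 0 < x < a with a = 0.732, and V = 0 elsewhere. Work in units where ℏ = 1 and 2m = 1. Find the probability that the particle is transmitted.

T = 0.133

Since E < V_b the interior solution is evanescent with decay constant κ = √(2m(V_b − E))/ℏ = 2.054.
κa = 1.504, sinh(κa) = 2.138.
The exact tunnelling result is T⁻¹ = 1 + V_b² sinh²(κa) / [4E(V_b − E)] = 7.511, so T = 0.133.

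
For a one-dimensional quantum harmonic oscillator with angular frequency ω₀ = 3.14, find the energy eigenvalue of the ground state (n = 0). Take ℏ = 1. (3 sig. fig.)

Using E_n = (n + ½)ℏω₀: E_0 = 0.5 × 3.14 = 1.570.

E = 1.57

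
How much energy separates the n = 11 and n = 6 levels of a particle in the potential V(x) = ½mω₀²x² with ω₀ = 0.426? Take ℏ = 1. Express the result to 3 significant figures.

E_n = ℏω₀(n + ½), so ΔE = (11 − 6) ℏω₀ = 5 × 0.426 = 2.130.

ΔE = 2.13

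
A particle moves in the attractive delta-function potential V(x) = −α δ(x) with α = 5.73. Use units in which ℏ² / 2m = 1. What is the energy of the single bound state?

For x ≠ 0 the bound state is ψ ∝ e^{−κ|x|}; integrating the TISE across the delta gives the cusp condition 2κ = 2mα/ℏ², so κ = 2.865.
Then E = −ℏ²κ²/(2m) = −mα²/(2ℏ²) = -8.208.

E = -8.21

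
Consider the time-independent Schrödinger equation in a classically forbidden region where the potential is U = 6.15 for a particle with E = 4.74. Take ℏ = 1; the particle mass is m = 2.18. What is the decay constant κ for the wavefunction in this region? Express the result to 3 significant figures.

κ = 2.48

Since E < U the TISE in this region is ψ'' = κ²ψ with κ = √(2m(U − E))/ℏ.
κ = √(2 × 2.18 × 1.41) = 2.479.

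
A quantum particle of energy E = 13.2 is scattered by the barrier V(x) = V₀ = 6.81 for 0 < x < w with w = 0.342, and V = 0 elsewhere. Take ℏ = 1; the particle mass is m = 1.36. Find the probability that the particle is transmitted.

T = 0.881

Above the barrier the interior wavenumber is k₂ = √(2m(E − V₀))/ℏ = 4.169, giving phase k₂w = 1.426.
T = [1 + V₀² sin²(k₂w) / (4E(E − V₀))]⁻¹ = 1/1.135 = 0.881.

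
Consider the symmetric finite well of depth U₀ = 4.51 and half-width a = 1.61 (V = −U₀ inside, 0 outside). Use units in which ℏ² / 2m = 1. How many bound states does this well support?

The dimensionless depth is z₀ = a√(2mU₀)/ℏ = 1.61 × √(4.510) = 3.419.
The even/odd transcendental equations gain one root per π/2 in z₀, giving N = 1 + ⌊2z₀/π⌋ = 1 + ⌊2.177⌋ = 3.

N = 3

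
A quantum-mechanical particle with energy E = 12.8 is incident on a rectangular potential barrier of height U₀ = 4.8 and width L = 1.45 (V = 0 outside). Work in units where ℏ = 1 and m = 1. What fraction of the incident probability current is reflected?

E > U₀: inside the barrier k₂ = √(2m(E − U₀))/ℏ = 4.000, k₂L = 5.800.
T = [1 + U₀² sin²(k₂L) / (4E(E − U₀))]⁻¹ = 1/1.012 = 0.988.
R = 1 − T = 0.0120.

R = 0.0120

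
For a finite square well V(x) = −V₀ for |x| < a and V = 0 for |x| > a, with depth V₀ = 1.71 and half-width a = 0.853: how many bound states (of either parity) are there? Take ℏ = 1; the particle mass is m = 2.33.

N = 2

Define the well-strength parameter z₀ = (a/ℏ)√(2mV₀) = 0.853 × √(2·2.33·1.71) = 2.408.
A new bound state (alternating even/odd) appears each time z₀ passes a multiple of π/2, so N = ⌊2z₀/π⌋ + 1 = ⌊1.533⌋ + 1 = 2.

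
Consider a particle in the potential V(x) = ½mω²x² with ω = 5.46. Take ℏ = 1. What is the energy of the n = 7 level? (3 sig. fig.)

The oscillator eigenvalues are E_n = ℏω(n + ½), so E_7 = 5.46 × 7.5 = 40.95.

E = 41.0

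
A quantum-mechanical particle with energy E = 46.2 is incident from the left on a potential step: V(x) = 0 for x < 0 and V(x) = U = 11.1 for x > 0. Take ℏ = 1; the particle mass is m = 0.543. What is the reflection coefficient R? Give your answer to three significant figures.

R = 0.00470

On each side the TISE gives plane waves with k = √(2m(E − V))/ℏ: k₁ = √(2·0.543·46.2) = 7.083, k₂ = √(2·0.543·35.1) = 6.174.
Continuity of ψ and ψ′ at the step yields the reflection amplitude r = (k₁ − k₂)/(k₁ + k₂) = 0.06859; thus R = |r|² = 0.004704, T = 0.9953.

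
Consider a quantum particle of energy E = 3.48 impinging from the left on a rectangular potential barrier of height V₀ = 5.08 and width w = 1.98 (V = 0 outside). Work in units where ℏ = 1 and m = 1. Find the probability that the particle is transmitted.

T = 0.00289

E < V₀: inside the barrier ψ ∝ e^{±κx} with κ = √(2m(V₀ − E))/ℏ = 1.789.
κw = 3.542, sinh(κw) = 17.25.
The exact tunnelling result is T⁻¹ = 1 + V₀² sinh²(κw) / [4E(V₀ − E)] = 345.9, so T = 0.00289.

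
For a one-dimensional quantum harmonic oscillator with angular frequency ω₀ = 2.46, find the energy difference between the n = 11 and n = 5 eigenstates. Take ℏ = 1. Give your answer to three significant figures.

ΔE = 14.8

E_n = ℏω₀(n + ½), so ΔE = (11 − 5) ℏω₀ = 6 × 2.46 = 14.76.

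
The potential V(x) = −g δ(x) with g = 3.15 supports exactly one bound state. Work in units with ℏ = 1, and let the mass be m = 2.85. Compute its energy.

E = -14.1

For x ≠ 0 the bound state is ψ ∝ e^{−κ|x|}; integrating the TISE across the delta gives the cusp condition 2κ = 2mg/ℏ², so κ = 8.978.
Then E = −ℏ²κ²/(2m) = −mg²/(2ℏ²) = -14.14.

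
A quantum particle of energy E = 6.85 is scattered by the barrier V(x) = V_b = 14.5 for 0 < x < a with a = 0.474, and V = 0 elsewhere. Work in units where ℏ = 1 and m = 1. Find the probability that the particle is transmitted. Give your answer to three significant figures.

T = 0.0932

E < V_b: inside the barrier ψ ∝ e^{±κx} with κ = √(2m(V_b − E))/ℏ = 3.912.
κa = 1.854, sinh(κa) = 3.115.
Matching ψ, ψ′ at both faces gives T = [1 + V_b² sinh²(κa) / (4E(V_b − E))]⁻¹ = 1/10.73 = 0.0932.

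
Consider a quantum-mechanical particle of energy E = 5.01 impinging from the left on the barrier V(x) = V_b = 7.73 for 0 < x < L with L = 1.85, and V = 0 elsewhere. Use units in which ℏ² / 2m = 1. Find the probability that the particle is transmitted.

T = 0.00814

E < V_b: inside the barrier ψ ∝ e^{±κx} with κ = √(2m(V_b − E))/ℏ = 1.649.
κL = 3.051, sinh(κL) = 10.55.
Matching ψ, ψ′ at both faces gives T = [1 + V_b² sinh²(κL) / (4E(V_b − E))]⁻¹ = 1/122.9 = 0.00814.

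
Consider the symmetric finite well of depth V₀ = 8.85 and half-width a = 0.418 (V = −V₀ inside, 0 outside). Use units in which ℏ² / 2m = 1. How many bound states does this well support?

N = 1

Define the well-strength parameter z₀ = (a/ℏ)√(2mV₀) = 0.418 × √(2·0.5·8.85) = 1.244.
The even/odd transcendental equations gain one root per π/2 in z₀, giving N = 1 + ⌊2z₀/π⌋ = 1 + ⌊0.7916⌋ = 1.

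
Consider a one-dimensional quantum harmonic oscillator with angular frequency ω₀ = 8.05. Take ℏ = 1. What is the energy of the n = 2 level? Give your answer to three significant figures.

E = 20.1

The oscillator eigenvalues are E_n = ℏω₀(n + ½), so E_2 = 8.05 × 2.5 = 20.13.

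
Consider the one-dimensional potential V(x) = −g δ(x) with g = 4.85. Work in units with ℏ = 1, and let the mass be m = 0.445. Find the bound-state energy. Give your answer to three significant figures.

The bound state is ψ(x) = √κ e^{−κ|x|}. The derivative jump ψ'(0⁺) − ψ'(0⁻) = −(2mg/ℏ²)ψ(0) fixes κ = mg/ℏ² = 2.158.
Then E = −ℏ²κ²/(2m) = −mg²/(2ℏ²) = -5.234.

E = -5.23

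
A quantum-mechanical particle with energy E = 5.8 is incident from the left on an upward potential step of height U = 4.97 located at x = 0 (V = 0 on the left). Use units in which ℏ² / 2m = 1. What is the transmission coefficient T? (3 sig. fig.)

T = 0.797

On each side the TISE gives plane waves with k = √(2m(E − V))/ℏ: k₁ = √(2·½·5.8) = 2.408, k₂ = √(2·½·0.83) = 0.9110.
Matching ψ and ψ′ at x = 0 gives r = (k₁ − k₂)/(k₁ + k₂), so R = r² = 0.2035 and T = 1 − R = 0.7965.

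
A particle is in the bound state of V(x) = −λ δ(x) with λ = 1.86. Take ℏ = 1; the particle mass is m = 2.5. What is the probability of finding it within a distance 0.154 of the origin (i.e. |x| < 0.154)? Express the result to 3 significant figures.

P = 0.761

The normalised bound state is ψ = √κ e^{−κ|x|} with κ = mλ/ℏ² = 4.650.
P(|x| < d) = ∫_{−d}^{d} κ e^{−2κ|x|} dx = 1 − e^{−2κd} = 1 − e^{−1.432} = 0.7612.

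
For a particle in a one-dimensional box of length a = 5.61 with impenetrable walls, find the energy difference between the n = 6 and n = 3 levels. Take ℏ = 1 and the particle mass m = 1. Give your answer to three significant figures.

E_n = n²π²ℏ²/(2ma²), so ΔE = (6² − 3²) π²ℏ²/(2ma²).
ΔE = 27 × π² / (2 × 1 × 5.61²) = 4.234.

ΔE = 4.23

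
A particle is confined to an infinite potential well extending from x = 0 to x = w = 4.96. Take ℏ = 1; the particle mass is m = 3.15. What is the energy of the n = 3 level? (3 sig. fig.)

The infinite-well eigenfunctions ψ_n = √(2/w) sin(nπx/w) vanish at both walls, giving E_n = n²π²ℏ²/(2mw²).
E_3 = 3² × π² / (2 × 3.15 × 4.96²) = 0.5731.

E = 0.573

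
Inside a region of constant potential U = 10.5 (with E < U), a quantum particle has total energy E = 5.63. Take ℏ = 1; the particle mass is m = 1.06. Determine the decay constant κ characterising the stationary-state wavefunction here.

κ = 3.21

Since E < U the TISE in this region is ψ'' = κ²ψ with κ = √(2m(U − E))/ℏ.
κ = √(2 × 1.06 × 4.87) = 3.213.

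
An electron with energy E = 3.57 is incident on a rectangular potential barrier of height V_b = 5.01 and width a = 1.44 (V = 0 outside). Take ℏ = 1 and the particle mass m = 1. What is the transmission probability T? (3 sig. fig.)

T = 0.0245

E < V_b: inside the barrier ψ ∝ e^{±κx} with κ = √(2m(V_b − E))/ℏ = 1.697.
κa = 2.444, sinh(κa) = 5.715.
The exact tunnelling result is T⁻¹ = 1 + V_b² sinh²(κa) / [4E(V_b − E)] = 40.86, so T = 0.0245.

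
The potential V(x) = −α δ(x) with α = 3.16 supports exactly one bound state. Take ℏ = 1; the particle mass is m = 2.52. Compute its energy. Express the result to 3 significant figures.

For x ≠ 0 the bound state is ψ ∝ e^{−κ|x|}; integrating the TISE across the delta gives the cusp condition 2κ = 2mα/ℏ², so κ = 7.963.
Then E = −ℏ²κ²/(2m) = −mα²/(2ℏ²) = -12.58.

E = -12.6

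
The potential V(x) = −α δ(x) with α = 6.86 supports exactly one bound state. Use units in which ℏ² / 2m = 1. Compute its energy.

E = -11.8

The bound state is ψ(x) = √κ e^{−κ|x|}. The derivative jump ψ'(0⁺) − ψ'(0⁻) = −(2mα/ℏ²)ψ(0) fixes κ = mα/ℏ² = 3.430.
Then E = −ℏ²κ²/(2m) = −mα²/(2ℏ²) = -11.76.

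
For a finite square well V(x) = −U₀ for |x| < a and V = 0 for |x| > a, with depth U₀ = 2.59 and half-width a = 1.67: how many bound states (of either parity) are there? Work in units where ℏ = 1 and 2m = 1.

The dimensionless depth is z₀ = a√(2mU₀)/ℏ = 1.67 × √(2.590) = 2.688.
The even/odd transcendental equations gain one root per π/2 in z₀, giving N = 1 + ⌊2z₀/π⌋ = 1 + ⌊1.711⌋ = 2.

N = 2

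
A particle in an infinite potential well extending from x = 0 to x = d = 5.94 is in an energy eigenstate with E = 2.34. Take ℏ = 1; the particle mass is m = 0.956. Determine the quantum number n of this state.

n = 4

For an infinite well E_n = n²π²ℏ²/(2md²), so n = (d/πℏ)√(2mE).
n = (5.94/π) × √(2 × 0.956 × 2.34) = 3.999 → n = 4.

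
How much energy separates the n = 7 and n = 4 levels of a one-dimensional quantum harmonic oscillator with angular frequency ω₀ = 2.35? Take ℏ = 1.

ΔE = 7.05

E_n = ℏω₀(n + ½), so ΔE = (7 − 4) ℏω₀ = 3 × 2.35 = 7.050.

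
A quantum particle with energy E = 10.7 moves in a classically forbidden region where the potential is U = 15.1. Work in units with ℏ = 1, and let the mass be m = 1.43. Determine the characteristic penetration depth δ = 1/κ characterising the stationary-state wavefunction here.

Since E < U the TISE in this region is ψ'' = κ²ψ with κ = √(2m(U − E))/ℏ.
κ = √(2 × 1.43 × 4.4) = 3.547. The penetration depth is δ = 1/κ = 0.282.

δ = 0.282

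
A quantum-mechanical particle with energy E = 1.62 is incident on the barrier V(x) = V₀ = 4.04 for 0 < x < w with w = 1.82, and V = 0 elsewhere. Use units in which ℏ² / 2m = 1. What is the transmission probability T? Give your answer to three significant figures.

T = 0.0133

E < V₀: inside the barrier ψ ∝ e^{±κx} with κ = √(2m(V₀ − E))/ℏ = 1.556.
κw = 2.831, sinh(κw) = 8.454.
Matching ψ, ψ′ at both faces gives T = [1 + V₀² sinh²(κw) / (4E(V₀ − E))]⁻¹ = 1/75.39 = 0.0133.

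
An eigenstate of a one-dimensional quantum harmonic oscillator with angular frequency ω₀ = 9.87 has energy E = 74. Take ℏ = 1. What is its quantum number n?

n = 7

E_n = ℏω₀(n + ½) ⇒ n = E/(ℏω₀) − ½ = 74/9.87 − 0.5 = 6.997 → n = 7.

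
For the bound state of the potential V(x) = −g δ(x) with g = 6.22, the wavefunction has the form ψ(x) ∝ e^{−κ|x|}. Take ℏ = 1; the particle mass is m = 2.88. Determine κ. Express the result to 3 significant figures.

Integrating the TISE across x = 0 gives the cusp condition ψ'(0⁺) − ψ'(0⁻) = −(2mg/ℏ²)ψ(0).
With ψ ∝ e^{−κ|x|} this yields −2κ = −2mg/ℏ², so κ = mg/ℏ² = 17.91.

κ = 17.9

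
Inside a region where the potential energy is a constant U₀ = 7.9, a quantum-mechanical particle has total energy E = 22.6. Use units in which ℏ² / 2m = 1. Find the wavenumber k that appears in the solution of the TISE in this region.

With E > U₀ the solution is oscillatory, ψ ∝ e^{±ikx} with k = √(2m(E − U₀))/ℏ.
k = √(2 × 0.5 × 14.7) = 3.834.

k = 3.83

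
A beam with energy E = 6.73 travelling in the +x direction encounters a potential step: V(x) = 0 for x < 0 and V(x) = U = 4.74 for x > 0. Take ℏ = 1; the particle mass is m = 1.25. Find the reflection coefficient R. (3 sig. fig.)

R = 0.0873

The wavenumbers are k₁ = √(2mE)/ℏ = 4.102 on the left and k₂ = √(2m(E − U))/ℏ = 2.230 on the right.
Continuity of ψ and ψ′ at the step yields the reflection amplitude r = (k₁ − k₂)/(k₁ + k₂) = 0.2955; thus R = |r|² = 0.08734, T = 0.9127.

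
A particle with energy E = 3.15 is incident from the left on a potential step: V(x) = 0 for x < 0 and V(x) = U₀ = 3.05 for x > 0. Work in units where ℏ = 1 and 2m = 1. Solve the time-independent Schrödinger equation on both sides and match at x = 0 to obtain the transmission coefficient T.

On each side the TISE gives plane waves with k = √(2m(E − V))/ℏ: k₁ = √(2·½·3.15) = 1.775, k₂ = √(2·½·0.1) = 0.3162.
Continuity of ψ and ψ′ at the step yields the reflection amplitude r = (k₁ − k₂)/(k₁ + k₂) = 0.6975; thus R = |r|² = 0.4866, T = 0.5134.

T = 0.513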